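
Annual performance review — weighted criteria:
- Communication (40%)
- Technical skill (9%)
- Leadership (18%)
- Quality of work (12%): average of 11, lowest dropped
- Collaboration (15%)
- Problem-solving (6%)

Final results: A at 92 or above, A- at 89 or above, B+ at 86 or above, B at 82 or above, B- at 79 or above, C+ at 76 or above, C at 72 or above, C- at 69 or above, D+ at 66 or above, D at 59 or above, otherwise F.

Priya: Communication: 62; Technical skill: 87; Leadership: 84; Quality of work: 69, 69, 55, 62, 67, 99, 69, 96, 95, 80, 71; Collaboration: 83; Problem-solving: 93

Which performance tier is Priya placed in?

Quality of work: drop 55 → average of remaining 10 = 777/10 = 77.7
Weighted total:
  Communication 62 × 0.4 = 24.8
  Technical skill 87 × 0.09 = 7.83
  Leadership 84 × 0.18 = 15.12
  Quality of work 77.7 × 0.12 = 9.324
  Collaboration 83 × 0.15 = 12.45
  Problem-solving 93 × 0.06 = 5.58
Sum = 75.104
75.104 is ≥ 72 and < 76 → C

C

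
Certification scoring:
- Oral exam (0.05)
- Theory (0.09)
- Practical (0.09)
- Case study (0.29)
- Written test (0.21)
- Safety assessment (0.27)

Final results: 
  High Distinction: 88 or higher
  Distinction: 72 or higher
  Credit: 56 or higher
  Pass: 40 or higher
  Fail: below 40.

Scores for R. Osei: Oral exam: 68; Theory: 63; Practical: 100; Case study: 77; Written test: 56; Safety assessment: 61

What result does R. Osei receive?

Weighted total:
  Oral exam 68 × 0.05 = 3.4
  Theory 63 × 0.09 = 5.67
  Practical 100 × 0.09 = 9
  Case study 77 × 0.29 = 22.33
  Written test 56 × 0.21 = 11.76
  Safety assessment 61 × 0.27 = 16.47
Sum = 68.63
68.63 is ≥ 56 and < 72 → Credit

Credit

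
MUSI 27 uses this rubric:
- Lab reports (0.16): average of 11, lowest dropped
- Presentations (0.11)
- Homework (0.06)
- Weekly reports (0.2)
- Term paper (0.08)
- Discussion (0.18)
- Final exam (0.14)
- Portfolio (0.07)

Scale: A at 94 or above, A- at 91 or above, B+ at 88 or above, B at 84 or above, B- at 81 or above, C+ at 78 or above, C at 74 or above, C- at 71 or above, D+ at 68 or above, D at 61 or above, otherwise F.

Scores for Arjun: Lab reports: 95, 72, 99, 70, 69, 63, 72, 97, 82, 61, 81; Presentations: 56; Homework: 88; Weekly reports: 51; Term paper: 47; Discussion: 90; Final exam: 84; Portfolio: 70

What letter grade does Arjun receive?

C-

Lab reports: drop 61 → average of remaining 10 = 800/10 = 80
Weighted total:
  Lab reports 80 × 0.16 = 12.8
  Presentations 56 × 0.11 = 6.16
  Homework 88 × 0.06 = 5.28
  Weekly reports 51 × 0.2 = 10.2
  Term paper 47 × 0.08 = 3.76
  Discussion 90 × 0.18 = 16.2
  Final exam 84 × 0.14 = 11.76
  Portfolio 70 × 0.07 = 4.9
Sum = 71.06
71.06 is ≥ 71 and < 74 → C-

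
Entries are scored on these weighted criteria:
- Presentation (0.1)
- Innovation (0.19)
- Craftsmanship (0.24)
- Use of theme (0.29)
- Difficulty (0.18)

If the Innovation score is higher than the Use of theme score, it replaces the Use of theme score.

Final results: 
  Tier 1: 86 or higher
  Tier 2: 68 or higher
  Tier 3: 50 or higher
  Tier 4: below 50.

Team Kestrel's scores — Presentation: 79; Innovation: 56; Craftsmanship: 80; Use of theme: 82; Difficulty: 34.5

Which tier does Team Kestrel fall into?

Tier 3

Innovation (56) ≤ Use of theme (82), so Use of theme stays at 82.
Weighted total:
  Presentation 79 × 0.1 = 7.9
  Innovation 56 × 0.19 = 10.64
  Craftsmanship 80 × 0.24 = 19.2
  Use of theme 82 × 0.29 = 23.78
  Difficulty 34.5 × 0.18 = 6.21
Sum = 67.73
67.73 is ≥ 50 and < 68 → Tier 3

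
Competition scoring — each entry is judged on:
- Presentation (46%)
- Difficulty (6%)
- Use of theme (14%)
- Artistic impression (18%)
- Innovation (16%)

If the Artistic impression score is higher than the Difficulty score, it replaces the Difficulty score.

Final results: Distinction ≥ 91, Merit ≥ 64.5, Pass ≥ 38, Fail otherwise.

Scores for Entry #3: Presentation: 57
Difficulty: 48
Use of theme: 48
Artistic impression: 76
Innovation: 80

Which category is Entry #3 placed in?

Pass

Artistic impression (76) > Difficulty (48), so Difficulty counts as 76.
Weighted total:
  Presentation 57 × 0.46 = 26.22
  Difficulty 76 × 0.06 = 4.56
  Use of theme 48 × 0.14 = 6.72
  Artistic impression 76 × 0.18 = 13.68
  Innovation 80 × 0.16 = 12.8
Sum = 63.98
63.98 is ≥ 38 and < 64.5 → Pass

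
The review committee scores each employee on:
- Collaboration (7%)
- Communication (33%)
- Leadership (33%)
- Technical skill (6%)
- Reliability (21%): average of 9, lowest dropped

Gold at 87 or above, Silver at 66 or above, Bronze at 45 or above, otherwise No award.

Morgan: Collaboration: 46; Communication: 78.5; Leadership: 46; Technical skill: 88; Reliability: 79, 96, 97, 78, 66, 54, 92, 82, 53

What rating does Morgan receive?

Reliability: drop 53 → average of remaining 8 = 644/8 = 80.5
Weighted total:
  Collaboration 46 × 0.07 = 3.22
  Communication 78.5 × 0.33 = 25.905
  Leadership 46 × 0.33 = 15.18
  Technical skill 88 × 0.06 = 5.28
  Reliability 80.5 × 0.21 = 16.905
Sum = 66.49
66.49 is ≥ 66 and < 87 → Silver

Silver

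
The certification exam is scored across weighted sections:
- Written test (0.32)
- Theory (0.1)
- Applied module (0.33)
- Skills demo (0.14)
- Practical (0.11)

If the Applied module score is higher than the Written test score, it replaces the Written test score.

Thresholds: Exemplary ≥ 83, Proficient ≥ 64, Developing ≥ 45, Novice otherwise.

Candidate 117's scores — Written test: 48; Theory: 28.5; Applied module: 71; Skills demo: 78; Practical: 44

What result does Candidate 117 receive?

Applied module (71) > Written test (48), so Written test counts as 71.
Weighted total:
  Written test 71 × 0.32 = 22.72
  Theory 28.5 × 0.1 = 2.85
  Applied module 71 × 0.33 = 23.43
  Skills demo 78 × 0.14 = 10.92
  Practical 44 × 0.11 = 4.84
Sum = 64.76
64.76 is ≥ 64 and < 83 → Proficient

Proficient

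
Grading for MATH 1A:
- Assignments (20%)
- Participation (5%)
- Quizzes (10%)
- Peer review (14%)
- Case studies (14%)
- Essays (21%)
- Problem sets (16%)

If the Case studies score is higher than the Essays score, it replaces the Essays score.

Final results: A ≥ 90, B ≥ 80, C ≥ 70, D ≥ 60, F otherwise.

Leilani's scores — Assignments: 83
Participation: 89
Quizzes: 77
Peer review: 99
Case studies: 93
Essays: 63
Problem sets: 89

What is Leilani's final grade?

Case studies (93) > Essays (63), so Essays counts as 93.
Weighted total:
  Assignments 83 × 0.2 = 16.6
  Participation 89 × 0.05 = 4.45
  Quizzes 77 × 0.1 = 7.7
  Peer review 99 × 0.14 = 13.86
  Case studies 93 × 0.14 = 13.02
  Essays 93 × 0.21 = 19.53
  Problem sets 89 × 0.16 = 14.24
Sum = 89.4
89.4 is ≥ 80 and < 90 → B

B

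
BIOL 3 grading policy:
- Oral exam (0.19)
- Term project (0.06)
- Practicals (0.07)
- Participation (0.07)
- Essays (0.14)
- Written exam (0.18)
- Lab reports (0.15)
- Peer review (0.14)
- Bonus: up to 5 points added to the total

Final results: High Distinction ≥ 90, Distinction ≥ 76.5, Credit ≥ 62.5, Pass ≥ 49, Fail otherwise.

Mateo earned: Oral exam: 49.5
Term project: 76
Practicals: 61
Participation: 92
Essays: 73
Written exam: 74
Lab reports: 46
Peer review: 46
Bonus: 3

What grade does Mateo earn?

Credit

Weighted total:
  Oral exam 49.5 × 0.19 = 9.405
  Term project 76 × 0.06 = 4.56
  Practicals 61 × 0.07 = 4.27
  Participation 92 × 0.07 = 6.44
  Essays 73 × 0.14 = 10.22
  Written exam 74 × 0.18 = 13.32
  Lab reports 46 × 0.15 = 6.9
  Peer review 46 × 0.14 = 6.44
Sum = 61.555
Bonus: 61.555 + 3 = 64.555
64.555 is ≥ 62.5 and < 76.5 → Credit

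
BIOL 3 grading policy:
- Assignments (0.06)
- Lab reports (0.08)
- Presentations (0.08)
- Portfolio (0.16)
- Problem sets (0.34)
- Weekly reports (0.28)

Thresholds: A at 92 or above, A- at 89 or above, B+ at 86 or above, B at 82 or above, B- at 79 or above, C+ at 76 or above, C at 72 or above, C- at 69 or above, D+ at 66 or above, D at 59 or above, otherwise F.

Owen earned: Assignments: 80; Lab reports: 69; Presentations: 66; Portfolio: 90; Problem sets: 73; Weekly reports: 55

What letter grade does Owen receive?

C-

Weighted total:
  Assignments 80 × 0.06 = 4.8
  Lab reports 69 × 0.08 = 5.52
  Presentations 66 × 0.08 = 5.28
  Portfolio 90 × 0.16 = 14.4
  Problem sets 73 × 0.34 = 24.82
  Weekly reports 55 × 0.28 = 15.4
Sum = 70.22
70.22 is ≥ 69 and < 72 → C-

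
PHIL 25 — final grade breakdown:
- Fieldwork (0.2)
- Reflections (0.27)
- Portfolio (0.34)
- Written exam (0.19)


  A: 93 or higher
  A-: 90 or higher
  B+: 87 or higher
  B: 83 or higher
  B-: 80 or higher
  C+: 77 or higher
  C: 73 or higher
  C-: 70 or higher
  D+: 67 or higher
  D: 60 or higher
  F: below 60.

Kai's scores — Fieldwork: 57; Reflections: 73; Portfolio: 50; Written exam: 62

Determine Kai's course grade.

Weighted total:
  Fieldwork 57 × 0.2 = 11.4
  Reflections 73 × 0.27 = 19.71
  Portfolio 50 × 0.34 = 17
  Written exam 62 × 0.19 = 11.78
Sum = 59.89
59.89 < 60 → F

F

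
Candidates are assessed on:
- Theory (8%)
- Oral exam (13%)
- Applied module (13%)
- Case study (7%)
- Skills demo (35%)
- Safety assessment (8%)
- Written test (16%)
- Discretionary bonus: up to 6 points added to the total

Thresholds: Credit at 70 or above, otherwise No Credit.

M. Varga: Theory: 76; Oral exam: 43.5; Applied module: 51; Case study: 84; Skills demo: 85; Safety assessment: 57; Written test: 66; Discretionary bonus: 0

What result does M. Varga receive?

Weighted total:
  Theory 76 × 0.08 = 6.08
  Oral exam 43.5 × 0.13 = 5.655
  Applied module 51 × 0.13 = 6.63
  Case study 84 × 0.07 = 5.88
  Skills demo 85 × 0.35 = 29.75
  Safety assessment 57 × 0.08 = 4.56
  Written test 66 × 0.16 = 10.56
Sum = 69.115
Discretionary bonus: 69.115 + 0 = 69.115
69.115 < 70 → No Credit

No Credit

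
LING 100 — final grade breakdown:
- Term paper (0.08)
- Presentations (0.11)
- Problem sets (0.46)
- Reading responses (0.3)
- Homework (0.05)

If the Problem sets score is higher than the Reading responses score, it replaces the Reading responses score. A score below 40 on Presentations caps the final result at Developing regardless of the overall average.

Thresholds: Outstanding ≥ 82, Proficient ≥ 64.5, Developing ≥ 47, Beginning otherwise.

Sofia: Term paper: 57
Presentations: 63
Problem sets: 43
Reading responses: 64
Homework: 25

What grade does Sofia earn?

Developing

Problem sets (43) ≤ Reading responses (64), so Reading responses stays at 64.
Presentations score 63 ≥ 40: minimum met.
Weighted total:
  Term paper 57 × 0.08 = 4.56
  Presentations 63 × 0.11 = 6.93
  Problem sets 43 × 0.46 = 19.78
  Reading responses 64 × 0.3 = 19.2
  Homework 25 × 0.05 = 1.25
Sum = 51.72
51.72 is ≥ 47 and < 64.5 → Developing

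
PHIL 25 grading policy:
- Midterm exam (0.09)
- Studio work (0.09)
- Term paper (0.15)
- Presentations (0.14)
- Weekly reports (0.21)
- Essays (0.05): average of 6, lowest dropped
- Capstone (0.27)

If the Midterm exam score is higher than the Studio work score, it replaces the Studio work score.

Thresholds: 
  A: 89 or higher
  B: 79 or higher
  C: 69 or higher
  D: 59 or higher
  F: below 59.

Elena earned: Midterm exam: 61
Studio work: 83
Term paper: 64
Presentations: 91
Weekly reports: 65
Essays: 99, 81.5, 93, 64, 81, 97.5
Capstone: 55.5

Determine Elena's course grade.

Essays: drop 64 → average of remaining 5 = 452/5 = 90.4
Midterm exam (61) ≤ Studio work (83), so Studio work stays at 83.
Weighted total:
  Midterm exam 61 × 0.09 = 5.49
  Studio work 83 × 0.09 = 7.47
  Term paper 64 × 0.15 = 9.6
  Presentations 91 × 0.14 = 12.74
  Weekly reports 65 × 0.21 = 13.65
  Essays 90.4 × 0.05 = 4.52
  Capstone 55.5 × 0.27 = 14.985
Sum = 68.455
68.455 is ≥ 59 and < 69 → D

D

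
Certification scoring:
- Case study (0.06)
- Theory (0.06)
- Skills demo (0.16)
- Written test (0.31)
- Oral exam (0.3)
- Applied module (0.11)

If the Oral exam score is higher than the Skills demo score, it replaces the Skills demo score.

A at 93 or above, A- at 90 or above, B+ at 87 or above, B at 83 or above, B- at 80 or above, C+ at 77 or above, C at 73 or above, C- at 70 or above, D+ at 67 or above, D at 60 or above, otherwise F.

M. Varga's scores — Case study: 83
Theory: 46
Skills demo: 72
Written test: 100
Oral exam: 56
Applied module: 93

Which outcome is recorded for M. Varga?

C+

Oral exam (56) ≤ Skills demo (72), so Skills demo stays at 72.
Weighted total:
  Case study 83 × 0.06 = 4.98
  Theory 46 × 0.06 = 2.76
  Skills demo 72 × 0.16 = 11.52
  Written test 100 × 0.31 = 31
  Oral exam 56 × 0.3 = 16.8
  Applied module 93 × 0.11 = 10.23
Sum = 77.29
77.29 is ≥ 77 and < 80 → C+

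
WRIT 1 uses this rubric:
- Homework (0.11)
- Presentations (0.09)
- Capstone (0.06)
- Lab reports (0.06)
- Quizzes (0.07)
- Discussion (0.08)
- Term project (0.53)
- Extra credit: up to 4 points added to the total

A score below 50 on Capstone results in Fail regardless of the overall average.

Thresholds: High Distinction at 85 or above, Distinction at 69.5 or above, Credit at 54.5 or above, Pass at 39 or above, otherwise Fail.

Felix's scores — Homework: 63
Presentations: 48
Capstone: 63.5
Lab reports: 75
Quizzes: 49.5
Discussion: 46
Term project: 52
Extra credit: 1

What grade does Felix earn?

Credit

Capstone score 63.5 ≥ 50: minimum met.
Weighted total:
  Homework 63 × 0.11 = 6.93
  Presentations 48 × 0.09 = 4.32
  Capstone 63.5 × 0.06 = 3.81
  Lab reports 75 × 0.06 = 4.5
  Quizzes 49.5 × 0.07 = 3.465
  Discussion 46 × 0.08 = 3.68
  Term project 52 × 0.53 = 27.56
Sum = 54.265
Extra credit: 54.265 + 1 = 55.265
55.265 is ≥ 54.5 and < 69.5 → Credit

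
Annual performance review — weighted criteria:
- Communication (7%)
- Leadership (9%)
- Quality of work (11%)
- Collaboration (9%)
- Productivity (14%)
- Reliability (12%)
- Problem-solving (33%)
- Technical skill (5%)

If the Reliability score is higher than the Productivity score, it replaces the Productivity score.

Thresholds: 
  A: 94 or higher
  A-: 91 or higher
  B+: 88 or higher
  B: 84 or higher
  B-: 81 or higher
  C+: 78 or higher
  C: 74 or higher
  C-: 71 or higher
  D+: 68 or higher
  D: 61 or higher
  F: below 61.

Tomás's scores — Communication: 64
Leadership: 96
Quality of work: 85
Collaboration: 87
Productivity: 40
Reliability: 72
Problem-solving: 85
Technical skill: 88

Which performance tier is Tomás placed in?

Reliability (72) > Productivity (40), so Productivity counts as 72.
Weighted total:
  Communication 64 × 0.07 = 4.48
  Leadership 96 × 0.09 = 8.64
  Quality of work 85 × 0.11 = 9.35
  Collaboration 87 × 0.09 = 7.83
  Productivity 72 × 0.14 = 10.08
  Reliability 72 × 0.12 = 8.64
  Problem-solving 85 × 0.33 = 28.05
  Technical skill 88 × 0.05 = 4.4
Sum = 81.47
81.47 is ≥ 81 and < 84 → B-

B-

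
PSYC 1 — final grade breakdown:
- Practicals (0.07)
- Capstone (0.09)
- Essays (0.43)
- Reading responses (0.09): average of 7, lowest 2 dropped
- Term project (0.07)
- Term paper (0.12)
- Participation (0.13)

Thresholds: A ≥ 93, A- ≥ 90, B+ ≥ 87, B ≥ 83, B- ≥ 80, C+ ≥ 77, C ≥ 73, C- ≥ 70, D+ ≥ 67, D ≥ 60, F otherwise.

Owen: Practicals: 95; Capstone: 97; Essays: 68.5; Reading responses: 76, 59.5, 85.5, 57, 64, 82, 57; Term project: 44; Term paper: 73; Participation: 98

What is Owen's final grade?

C

Reading responses: drop 57, 57 → average of remaining 5 = 367/5 = 73.4
Weighted total:
  Practicals 95 × 0.07 = 6.65
  Capstone 97 × 0.09 = 8.73
  Essays 68.5 × 0.43 = 29.455
  Reading responses 73.4 × 0.09 = 6.606
  Term project 44 × 0.07 = 3.08
  Term paper 73 × 0.12 = 8.76
  Participation 98 × 0.13 = 12.74
Sum = 76.021
76.021 is ≥ 73 and < 77 → C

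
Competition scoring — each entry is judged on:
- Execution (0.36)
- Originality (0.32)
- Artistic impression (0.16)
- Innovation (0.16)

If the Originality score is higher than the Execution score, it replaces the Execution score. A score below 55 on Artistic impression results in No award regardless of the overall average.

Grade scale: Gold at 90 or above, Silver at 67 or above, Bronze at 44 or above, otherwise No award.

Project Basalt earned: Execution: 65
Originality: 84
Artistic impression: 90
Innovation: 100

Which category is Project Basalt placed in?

Originality (84) > Execution (65), so Execution counts as 84.
Artistic impression score 90 ≥ 55: minimum met.
Weighted total:
  Execution 84 × 0.36 = 30.24
  Originality 84 × 0.32 = 26.88
  Artistic impression 90 × 0.16 = 14.4
  Innovation 100 × 0.16 = 16
Sum = 87.52
87.52 is ≥ 67 and < 90 → Silver

Silver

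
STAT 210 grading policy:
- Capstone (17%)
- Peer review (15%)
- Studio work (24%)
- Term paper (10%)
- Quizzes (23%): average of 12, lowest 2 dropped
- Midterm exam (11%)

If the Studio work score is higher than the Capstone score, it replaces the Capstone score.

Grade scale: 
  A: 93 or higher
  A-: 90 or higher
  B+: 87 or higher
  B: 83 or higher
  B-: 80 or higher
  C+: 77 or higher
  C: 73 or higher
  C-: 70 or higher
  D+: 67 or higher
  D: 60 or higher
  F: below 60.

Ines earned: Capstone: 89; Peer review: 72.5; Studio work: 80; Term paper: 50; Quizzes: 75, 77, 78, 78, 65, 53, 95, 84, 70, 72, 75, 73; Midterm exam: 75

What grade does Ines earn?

C

Quizzes: drop 53, 65 → average of remaining 10 = 777/10 = 77.7
Studio work (80) ≤ Capstone (89), so Capstone stays at 89.
Weighted total:
  Capstone 89 × 0.17 = 15.13
  Peer review 72.5 × 0.15 = 10.875
  Studio work 80 × 0.24 = 19.2
  Term paper 50 × 0.1 = 5
  Quizzes 77.7 × 0.23 = 17.871
  Midterm exam 75 × 0.11 = 8.25
Sum = 76.326
76.326 is ≥ 73 and < 77 → C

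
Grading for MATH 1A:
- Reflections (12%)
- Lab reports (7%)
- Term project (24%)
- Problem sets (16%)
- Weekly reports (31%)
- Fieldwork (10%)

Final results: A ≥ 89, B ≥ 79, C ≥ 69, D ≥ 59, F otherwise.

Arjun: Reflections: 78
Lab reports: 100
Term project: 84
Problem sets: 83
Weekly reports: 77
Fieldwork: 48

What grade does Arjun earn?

C

Weighted total:
  Reflections 78 × 0.12 = 9.36
  Lab reports 100 × 0.07 = 7
  Term project 84 × 0.24 = 20.16
  Problem sets 83 × 0.16 = 13.28
  Weekly reports 77 × 0.31 = 23.87
  Fieldwork 48 × 0.1 = 4.8
Sum = 78.47
78.47 is ≥ 69 and < 79 → C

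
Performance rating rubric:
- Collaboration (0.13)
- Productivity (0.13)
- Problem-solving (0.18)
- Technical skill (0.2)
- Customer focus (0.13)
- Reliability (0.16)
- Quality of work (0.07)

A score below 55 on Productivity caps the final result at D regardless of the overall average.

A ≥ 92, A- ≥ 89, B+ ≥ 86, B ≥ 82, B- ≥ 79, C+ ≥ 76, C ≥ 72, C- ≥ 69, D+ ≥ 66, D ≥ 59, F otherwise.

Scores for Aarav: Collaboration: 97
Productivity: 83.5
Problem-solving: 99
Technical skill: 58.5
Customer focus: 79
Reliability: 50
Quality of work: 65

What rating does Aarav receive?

C

Productivity score 83.5 ≥ 55: minimum met.
Weighted total:
  Collaboration 97 × 0.13 = 12.61
  Productivity 83.5 × 0.13 = 10.855
  Problem-solving 99 × 0.18 = 17.82
  Technical skill 58.5 × 0.2 = 11.7
  Customer focus 79 × 0.13 = 10.27
  Reliability 50 × 0.16 = 8
  Quality of work 65 × 0.07 = 4.55
Sum = 75.805
75.805 is ≥ 72 and < 76 → C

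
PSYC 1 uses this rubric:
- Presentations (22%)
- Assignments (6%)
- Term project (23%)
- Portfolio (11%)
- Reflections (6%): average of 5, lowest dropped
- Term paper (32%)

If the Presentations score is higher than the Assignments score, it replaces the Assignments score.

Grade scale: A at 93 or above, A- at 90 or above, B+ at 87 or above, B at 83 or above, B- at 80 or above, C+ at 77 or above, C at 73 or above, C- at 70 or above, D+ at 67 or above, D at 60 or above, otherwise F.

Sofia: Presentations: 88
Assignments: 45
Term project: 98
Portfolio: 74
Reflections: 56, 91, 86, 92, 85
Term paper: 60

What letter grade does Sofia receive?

C+

Reflections: drop 56 → average of remaining 4 = 354/4 = 88.5
Presentations (88) > Assignments (45), so Assignments counts as 88.
Weighted total:
  Presentations 88 × 0.22 = 19.36
  Assignments 88 × 0.06 = 5.28
  Term project 98 × 0.23 = 22.54
  Portfolio 74 × 0.11 = 8.14
  Reflections 88.5 × 0.06 = 5.31
  Term paper 60 × 0.32 = 19.2
Sum = 79.83
79.83 is ≥ 77 and < 80 → C+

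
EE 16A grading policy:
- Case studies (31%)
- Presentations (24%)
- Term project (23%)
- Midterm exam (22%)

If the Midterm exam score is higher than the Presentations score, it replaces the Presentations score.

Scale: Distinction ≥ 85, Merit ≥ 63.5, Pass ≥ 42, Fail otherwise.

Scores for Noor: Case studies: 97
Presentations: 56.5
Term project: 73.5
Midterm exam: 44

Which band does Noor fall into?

Midterm exam (44) ≤ Presentations (56.5), so Presentations stays at 56.5.
Weighted total:
  Case studies 97 × 0.31 = 30.07
  Presentations 56.5 × 0.24 = 13.56
  Term project 73.5 × 0.23 = 16.905
  Midterm exam 44 × 0.22 = 9.68
Sum = 70.215
70.215 is ≥ 63.5 and < 85 → Merit

Merit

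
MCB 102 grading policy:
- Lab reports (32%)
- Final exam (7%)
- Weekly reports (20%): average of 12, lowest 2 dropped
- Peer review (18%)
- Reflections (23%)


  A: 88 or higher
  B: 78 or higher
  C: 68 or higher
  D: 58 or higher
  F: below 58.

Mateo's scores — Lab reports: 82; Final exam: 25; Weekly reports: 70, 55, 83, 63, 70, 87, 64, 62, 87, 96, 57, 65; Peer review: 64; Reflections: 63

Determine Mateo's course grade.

Weekly reports: drop 55, 57 → average of remaining 10 = 747/10 = 74.7
Weighted total:
  Lab reports 82 × 0.32 = 26.24
  Final exam 25 × 0.07 = 1.75
  Weekly reports 74.7 × 0.2 = 14.94
  Peer review 64 × 0.18 = 11.52
  Reflections 63 × 0.23 = 14.49
Sum = 68.94
68.94 is ≥ 68 and < 78 → C

C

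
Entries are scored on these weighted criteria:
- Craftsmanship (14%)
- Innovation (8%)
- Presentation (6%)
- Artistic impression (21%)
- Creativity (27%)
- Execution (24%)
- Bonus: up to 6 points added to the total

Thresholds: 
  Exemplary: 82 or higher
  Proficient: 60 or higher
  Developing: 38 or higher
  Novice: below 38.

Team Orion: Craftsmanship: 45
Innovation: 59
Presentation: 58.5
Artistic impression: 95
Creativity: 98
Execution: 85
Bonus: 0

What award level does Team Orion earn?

Weighted total:
  Craftsmanship 45 × 0.14 = 6.3
  Innovation 59 × 0.08 = 4.72
  Presentation 58.5 × 0.06 = 3.51
  Artistic impression 95 × 0.21 = 19.95
  Creativity 98 × 0.27 = 26.46
  Execution 85 × 0.24 = 20.4
Sum = 81.34
Bonus: 81.34 + 0 = 81.34
81.34 is ≥ 60 and < 82 → Proficient

Proficient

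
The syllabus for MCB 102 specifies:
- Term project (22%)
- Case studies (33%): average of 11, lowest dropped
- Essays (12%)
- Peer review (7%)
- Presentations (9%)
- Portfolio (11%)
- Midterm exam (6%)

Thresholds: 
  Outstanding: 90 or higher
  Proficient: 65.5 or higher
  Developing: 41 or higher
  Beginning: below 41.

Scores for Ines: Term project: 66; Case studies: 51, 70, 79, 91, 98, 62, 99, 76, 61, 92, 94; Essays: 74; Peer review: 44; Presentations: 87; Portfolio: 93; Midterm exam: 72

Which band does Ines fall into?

Case studies: drop 51 → average of remaining 10 = 822/10 = 82.2
Weighted total:
  Term project 66 × 0.22 = 14.52
  Case studies 82.2 × 0.33 = 27.126
  Essays 74 × 0.12 = 8.88
  Peer review 44 × 0.07 = 3.08
  Presentations 87 × 0.09 = 7.83
  Portfolio 93 × 0.11 = 10.23
  Midterm exam 72 × 0.06 = 4.32
Sum = 75.986
75.986 is ≥ 65.5 and < 90 → Proficient

Proficient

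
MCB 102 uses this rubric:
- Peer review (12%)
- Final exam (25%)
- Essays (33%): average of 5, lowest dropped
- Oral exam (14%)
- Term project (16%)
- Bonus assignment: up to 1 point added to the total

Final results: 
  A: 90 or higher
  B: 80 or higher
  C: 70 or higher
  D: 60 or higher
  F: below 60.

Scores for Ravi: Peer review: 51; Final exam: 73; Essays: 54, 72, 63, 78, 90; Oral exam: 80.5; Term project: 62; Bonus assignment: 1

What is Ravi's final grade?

Essays: drop 54 → average of remaining 4 = 303/4 = 75.75
Weighted total:
  Peer review 51 × 0.12 = 6.12
  Final exam 73 × 0.25 = 18.25
  Essays 75.75 × 0.33 = 24.9975
  Oral exam 80.5 × 0.14 = 11.27
  Term project 62 × 0.16 = 9.92
Sum = 70.5575
Bonus assignment: 70.5575 + 1 = 71.5575
71.5575 is ≥ 70 and < 80 → C

C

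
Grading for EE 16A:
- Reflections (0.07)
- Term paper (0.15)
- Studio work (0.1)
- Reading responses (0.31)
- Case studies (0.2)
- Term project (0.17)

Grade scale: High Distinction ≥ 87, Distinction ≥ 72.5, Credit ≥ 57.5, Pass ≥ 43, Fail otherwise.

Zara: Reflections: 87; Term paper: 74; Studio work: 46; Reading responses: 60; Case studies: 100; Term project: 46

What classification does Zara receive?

Weighted total:
  Reflections 87 × 0.07 = 6.09
  Term paper 74 × 0.15 = 11.1
  Studio work 46 × 0.1 = 4.6
  Reading responses 60 × 0.31 = 18.6
  Case studies 100 × 0.2 = 20
  Term project 46 × 0.17 = 7.82
Sum = 68.21
68.21 is ≥ 57.5 and < 72.5 → Credit

Credit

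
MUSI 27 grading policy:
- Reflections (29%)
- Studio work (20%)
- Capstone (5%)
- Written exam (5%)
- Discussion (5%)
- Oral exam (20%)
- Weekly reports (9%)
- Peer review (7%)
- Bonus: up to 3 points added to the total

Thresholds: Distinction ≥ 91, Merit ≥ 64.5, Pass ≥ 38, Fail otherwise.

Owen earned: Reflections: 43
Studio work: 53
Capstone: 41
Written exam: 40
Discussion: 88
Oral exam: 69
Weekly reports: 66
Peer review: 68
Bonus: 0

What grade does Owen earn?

Pass

Weighted total:
  Reflections 43 × 0.29 = 12.47
  Studio work 53 × 0.2 = 10.6
  Capstone 41 × 0.05 = 2.05
  Written exam 40 × 0.05 = 2
  Discussion 88 × 0.05 = 4.4
  Oral exam 69 × 0.2 = 13.8
  Weekly reports 66 × 0.09 = 5.94
  Peer review 68 × 0.07 = 4.76
Sum = 56.02
Bonus: 56.02 + 0 = 56.02
56.02 is ≥ 38 and < 64.5 → Pass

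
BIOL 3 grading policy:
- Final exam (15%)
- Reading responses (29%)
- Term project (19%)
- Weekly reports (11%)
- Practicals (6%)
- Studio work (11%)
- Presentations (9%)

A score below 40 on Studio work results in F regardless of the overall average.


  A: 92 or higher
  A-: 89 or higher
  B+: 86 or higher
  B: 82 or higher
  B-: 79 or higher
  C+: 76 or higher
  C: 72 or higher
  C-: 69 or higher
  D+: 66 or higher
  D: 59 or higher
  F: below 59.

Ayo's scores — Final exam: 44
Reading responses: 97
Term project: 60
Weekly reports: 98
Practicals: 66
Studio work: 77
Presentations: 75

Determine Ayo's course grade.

C+

Studio work score 77 ≥ 40: minimum met.
Weighted total:
  Final exam 44 × 0.15 = 6.6
  Reading responses 97 × 0.29 = 28.13
  Term project 60 × 0.19 = 11.4
  Weekly reports 98 × 0.11 = 10.78
  Practicals 66 × 0.06 = 3.96
  Studio work 77 × 0.11 = 8.47
  Presentations 75 × 0.09 = 6.75
Sum = 76.09
76.09 is ≥ 76 and < 79 → C+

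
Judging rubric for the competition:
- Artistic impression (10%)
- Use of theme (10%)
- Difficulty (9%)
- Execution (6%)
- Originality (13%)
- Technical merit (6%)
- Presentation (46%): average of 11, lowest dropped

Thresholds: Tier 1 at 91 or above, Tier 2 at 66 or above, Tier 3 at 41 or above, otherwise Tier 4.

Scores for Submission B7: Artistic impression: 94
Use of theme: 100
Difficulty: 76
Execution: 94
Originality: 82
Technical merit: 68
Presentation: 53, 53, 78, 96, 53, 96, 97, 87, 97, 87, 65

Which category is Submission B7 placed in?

Presentation: drop 53 → average of remaining 10 = 809/10 = 80.9
Weighted total:
  Artistic impression 94 × 0.1 = 9.4
  Use of theme 100 × 0.1 = 10
  Difficulty 76 × 0.09 = 6.84
  Execution 94 × 0.06 = 5.64
  Originality 82 × 0.13 = 10.66
  Technical merit 68 × 0.06 = 4.08
  Presentation 80.9 × 0.46 = 37.214
Sum = 83.834
83.834 is ≥ 66 and < 91 → Tier 2

Tier 2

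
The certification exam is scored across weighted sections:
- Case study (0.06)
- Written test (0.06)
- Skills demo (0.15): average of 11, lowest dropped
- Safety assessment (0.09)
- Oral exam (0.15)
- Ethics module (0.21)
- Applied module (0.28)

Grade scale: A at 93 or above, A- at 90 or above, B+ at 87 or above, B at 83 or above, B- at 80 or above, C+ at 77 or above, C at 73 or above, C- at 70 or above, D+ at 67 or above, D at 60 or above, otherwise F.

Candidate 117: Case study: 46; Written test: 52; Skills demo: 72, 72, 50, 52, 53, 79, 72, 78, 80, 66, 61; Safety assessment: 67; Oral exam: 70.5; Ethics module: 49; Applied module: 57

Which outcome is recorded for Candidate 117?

Skills demo: drop 50 → average of remaining 10 = 685/10 = 68.5
Weighted total:
  Case study 46 × 0.06 = 2.76
  Written test 52 × 0.06 = 3.12
  Skills demo 68.5 × 0.15 = 10.275
  Safety assessment 67 × 0.09 = 6.03
  Oral exam 70.5 × 0.15 = 10.575
  Ethics module 49 × 0.21 = 10.29
  Applied module 57 × 0.28 = 15.96
Sum = 59.01
59.01 < 60 → F

F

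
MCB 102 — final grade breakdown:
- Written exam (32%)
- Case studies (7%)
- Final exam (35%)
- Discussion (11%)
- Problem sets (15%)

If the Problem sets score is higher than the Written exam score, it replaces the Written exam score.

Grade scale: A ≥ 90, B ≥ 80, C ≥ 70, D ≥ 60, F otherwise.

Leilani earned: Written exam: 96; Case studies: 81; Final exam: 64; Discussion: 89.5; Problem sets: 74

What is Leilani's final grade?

Problem sets (74) ≤ Written exam (96), so Written exam stays at 96.
Weighted total:
  Written exam 96 × 0.32 = 30.72
  Case studies 81 × 0.07 = 5.67
  Final exam 64 × 0.35 = 22.4
  Discussion 89.5 × 0.11 = 9.845
  Problem sets 74 × 0.15 = 11.1
Sum = 79.735
79.735 is ≥ 70 and < 80 → C

C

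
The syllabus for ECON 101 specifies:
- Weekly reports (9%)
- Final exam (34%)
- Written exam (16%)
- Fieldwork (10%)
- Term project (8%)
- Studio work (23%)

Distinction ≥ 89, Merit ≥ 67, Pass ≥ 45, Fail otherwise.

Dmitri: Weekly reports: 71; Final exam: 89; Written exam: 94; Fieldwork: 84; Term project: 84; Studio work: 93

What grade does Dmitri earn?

Weighted total:
  Weekly reports 71 × 0.09 = 6.39
  Final exam 89 × 0.34 = 30.26
  Written exam 94 × 0.16 = 15.04
  Fieldwork 84 × 0.1 = 8.4
  Term project 84 × 0.08 = 6.72
  Studio work 93 × 0.23 = 21.39
Sum = 88.2
88.2 is ≥ 67 and < 89 → Merit

Merit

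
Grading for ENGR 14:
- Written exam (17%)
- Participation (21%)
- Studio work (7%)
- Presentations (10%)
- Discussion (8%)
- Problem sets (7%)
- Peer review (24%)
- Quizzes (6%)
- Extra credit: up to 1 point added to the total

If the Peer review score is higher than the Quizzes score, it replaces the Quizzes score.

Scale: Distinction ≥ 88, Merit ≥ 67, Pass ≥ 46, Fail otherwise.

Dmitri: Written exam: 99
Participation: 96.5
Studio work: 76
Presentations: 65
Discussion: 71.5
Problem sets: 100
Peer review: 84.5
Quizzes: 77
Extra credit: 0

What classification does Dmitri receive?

Merit

Peer review (84.5) > Quizzes (77), so Quizzes counts as 84.5.
Weighted total:
  Written exam 99 × 0.17 = 16.83
  Participation 96.5 × 0.21 = 20.265
  Studio work 76 × 0.07 = 5.32
  Presentations 65 × 0.1 = 6.5
  Discussion 71.5 × 0.08 = 5.72
  Problem sets 100 × 0.07 = 7
  Peer review 84.5 × 0.24 = 20.28
  Quizzes 84.5 × 0.06 = 5.07
Sum = 86.985
Extra credit: 86.985 + 0 = 86.985
86.985 is ≥ 67 and < 88 → Merit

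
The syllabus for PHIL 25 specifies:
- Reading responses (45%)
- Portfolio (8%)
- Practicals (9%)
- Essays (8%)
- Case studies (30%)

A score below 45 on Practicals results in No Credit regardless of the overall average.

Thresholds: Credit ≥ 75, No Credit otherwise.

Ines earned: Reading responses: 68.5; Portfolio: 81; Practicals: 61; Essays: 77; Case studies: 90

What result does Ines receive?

Credit

Practicals score 61 ≥ 45: minimum met.
Weighted total:
  Reading responses 68.5 × 0.45 = 30.825
  Portfolio 81 × 0.08 = 6.48
  Practicals 61 × 0.09 = 5.49
  Essays 77 × 0.08 = 6.16
  Case studies 90 × 0.3 = 27
Sum = 75.955
75.955 ≥ 75 → Credit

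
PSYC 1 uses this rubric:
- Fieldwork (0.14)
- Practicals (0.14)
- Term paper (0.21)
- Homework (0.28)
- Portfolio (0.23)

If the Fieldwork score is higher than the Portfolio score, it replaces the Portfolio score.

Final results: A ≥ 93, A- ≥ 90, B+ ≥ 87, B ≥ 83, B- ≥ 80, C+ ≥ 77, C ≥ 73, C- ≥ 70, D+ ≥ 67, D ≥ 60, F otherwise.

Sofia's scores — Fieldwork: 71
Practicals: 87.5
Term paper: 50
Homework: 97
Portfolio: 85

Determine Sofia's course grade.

C+

Fieldwork (71) ≤ Portfolio (85), so Portfolio stays at 85.
Weighted total:
  Fieldwork 71 × 0.14 = 9.94
  Practicals 87.5 × 0.14 = 12.25
  Term paper 50 × 0.21 = 10.5
  Homework 97 × 0.28 = 27.16
  Portfolio 85 × 0.23 = 19.55
Sum = 79.4
79.4 is ≥ 77 and < 80 → C+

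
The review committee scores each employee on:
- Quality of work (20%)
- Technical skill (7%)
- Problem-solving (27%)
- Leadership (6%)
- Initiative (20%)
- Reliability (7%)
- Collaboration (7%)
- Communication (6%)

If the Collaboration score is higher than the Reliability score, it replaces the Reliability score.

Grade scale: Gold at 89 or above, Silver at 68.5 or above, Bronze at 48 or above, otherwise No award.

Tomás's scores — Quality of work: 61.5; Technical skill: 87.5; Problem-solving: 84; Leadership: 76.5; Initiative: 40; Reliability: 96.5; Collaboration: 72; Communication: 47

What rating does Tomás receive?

Bronze

Collaboration (72) ≤ Reliability (96.5), so Reliability stays at 96.5.
Weighted total:
  Quality of work 61.5 × 0.2 = 12.3
  Technical skill 87.5 × 0.07 = 6.125
  Problem-solving 84 × 0.27 = 22.68
  Leadership 76.5 × 0.06 = 4.59
  Initiative 40 × 0.2 = 8
  Reliability 96.5 × 0.07 = 6.755
  Collaboration 72 × 0.07 = 5.04
  Communication 47 × 0.06 = 2.82
Sum = 68.31
68.31 is ≥ 48 and < 68.5 → Bronze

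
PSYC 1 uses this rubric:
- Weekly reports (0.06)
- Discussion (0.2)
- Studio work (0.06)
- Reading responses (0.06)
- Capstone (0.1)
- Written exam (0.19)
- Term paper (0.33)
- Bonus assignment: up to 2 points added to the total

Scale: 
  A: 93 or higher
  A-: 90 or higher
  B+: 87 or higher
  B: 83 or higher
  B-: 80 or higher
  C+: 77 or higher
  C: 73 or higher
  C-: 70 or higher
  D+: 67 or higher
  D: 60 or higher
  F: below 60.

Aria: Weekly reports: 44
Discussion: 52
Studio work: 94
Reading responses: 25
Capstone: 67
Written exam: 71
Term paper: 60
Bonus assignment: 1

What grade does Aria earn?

Weighted total:
  Weekly reports 44 × 0.06 = 2.64
  Discussion 52 × 0.2 = 10.4
  Studio work 94 × 0.06 = 5.64
  Reading responses 25 × 0.06 = 1.5
  Capstone 67 × 0.1 = 6.7
  Written exam 71 × 0.19 = 13.49
  Term paper 60 × 0.33 = 19.8
Sum = 60.17
Bonus assignment: 60.17 + 1 = 61.17
61.17 is ≥ 60 and < 67 → D

D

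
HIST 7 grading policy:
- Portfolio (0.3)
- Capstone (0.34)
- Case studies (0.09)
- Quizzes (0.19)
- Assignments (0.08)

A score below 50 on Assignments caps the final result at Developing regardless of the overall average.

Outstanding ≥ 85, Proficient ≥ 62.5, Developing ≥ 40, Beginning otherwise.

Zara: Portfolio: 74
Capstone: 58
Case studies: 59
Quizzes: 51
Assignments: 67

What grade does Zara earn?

Developing

Assignments score 67 ≥ 50: minimum met.
Weighted total:
  Portfolio 74 × 0.3 = 22.2
  Capstone 58 × 0.34 = 19.72
  Case studies 59 × 0.09 = 5.31
  Quizzes 51 × 0.19 = 9.69
  Assignments 67 × 0.08 = 5.36
Sum = 62.28
62.28 is ≥ 40 and < 62.5 → Developing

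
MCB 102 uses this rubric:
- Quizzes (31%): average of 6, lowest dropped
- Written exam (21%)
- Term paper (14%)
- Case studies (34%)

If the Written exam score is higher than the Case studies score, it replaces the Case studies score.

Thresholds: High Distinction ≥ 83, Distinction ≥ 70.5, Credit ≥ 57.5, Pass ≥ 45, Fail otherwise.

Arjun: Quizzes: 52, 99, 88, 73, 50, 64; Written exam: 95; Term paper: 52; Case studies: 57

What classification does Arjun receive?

Distinction

Quizzes: drop 50 → average of remaining 5 = 376/5 = 75.2
Written exam (95) > Case studies (57), so Case studies counts as 95.
Weighted total:
  Quizzes 75.2 × 0.31 = 23.312
  Written exam 95 × 0.21 = 19.95
  Term paper 52 × 0.14 = 7.28
  Case studies 95 × 0.34 = 32.3
Sum = 82.842
82.842 is ≥ 70.5 and < 83 → Distinction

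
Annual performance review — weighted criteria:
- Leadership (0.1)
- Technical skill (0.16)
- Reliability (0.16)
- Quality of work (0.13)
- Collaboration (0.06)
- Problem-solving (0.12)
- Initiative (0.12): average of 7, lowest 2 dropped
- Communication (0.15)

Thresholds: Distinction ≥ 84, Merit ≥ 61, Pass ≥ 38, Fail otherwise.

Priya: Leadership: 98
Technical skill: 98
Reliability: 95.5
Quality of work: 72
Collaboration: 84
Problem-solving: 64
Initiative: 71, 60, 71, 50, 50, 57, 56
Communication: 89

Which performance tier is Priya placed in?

Merit

Initiative: drop 50, 50 → average of remaining 5 = 315/5 = 63
Weighted total:
  Leadership 98 × 0.1 = 9.8
  Technical skill 98 × 0.16 = 15.68
  Reliability 95.5 × 0.16 = 15.28
  Quality of work 72 × 0.13 = 9.36
  Collaboration 84 × 0.06 = 5.04
  Problem-solving 64 × 0.12 = 7.68
  Initiative 63 × 0.12 = 7.56
  Communication 89 × 0.15 = 13.35
Sum = 83.75
83.75 is ≥ 61 and < 84 → Merit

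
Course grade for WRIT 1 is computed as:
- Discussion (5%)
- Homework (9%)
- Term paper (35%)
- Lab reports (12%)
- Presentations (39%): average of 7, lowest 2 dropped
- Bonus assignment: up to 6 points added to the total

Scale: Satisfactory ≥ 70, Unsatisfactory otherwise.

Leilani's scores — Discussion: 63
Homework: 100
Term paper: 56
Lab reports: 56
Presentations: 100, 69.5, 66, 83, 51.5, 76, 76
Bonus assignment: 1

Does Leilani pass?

Satisfactory

Presentations: drop 51.5, 66 → average of remaining 5 = 404.5/5 = 80.9
Weighted total:
  Discussion 63 × 0.05 = 3.15
  Homework 100 × 0.09 = 9
  Term paper 56 × 0.35 = 19.6
  Lab reports 56 × 0.12 = 6.72
  Presentations 80.9 × 0.39 = 31.551
Sum = 70.021
Bonus assignment: 70.021 + 1 = 71.021
71.021 ≥ 70 → Satisfactory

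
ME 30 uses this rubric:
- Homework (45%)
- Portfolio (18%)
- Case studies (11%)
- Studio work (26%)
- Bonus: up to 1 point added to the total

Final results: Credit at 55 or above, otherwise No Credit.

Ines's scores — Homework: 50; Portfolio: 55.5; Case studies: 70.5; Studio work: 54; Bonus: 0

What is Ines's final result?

No Credit

Weighted total:
  Homework 50 × 0.45 = 22.5
  Portfolio 55.5 × 0.18 = 9.99
  Case studies 70.5 × 0.11 = 7.755
  Studio work 54 × 0.26 = 14.04
Sum = 54.285
Bonus: 54.285 + 0 = 54.285
54.285 < 55 → No Credit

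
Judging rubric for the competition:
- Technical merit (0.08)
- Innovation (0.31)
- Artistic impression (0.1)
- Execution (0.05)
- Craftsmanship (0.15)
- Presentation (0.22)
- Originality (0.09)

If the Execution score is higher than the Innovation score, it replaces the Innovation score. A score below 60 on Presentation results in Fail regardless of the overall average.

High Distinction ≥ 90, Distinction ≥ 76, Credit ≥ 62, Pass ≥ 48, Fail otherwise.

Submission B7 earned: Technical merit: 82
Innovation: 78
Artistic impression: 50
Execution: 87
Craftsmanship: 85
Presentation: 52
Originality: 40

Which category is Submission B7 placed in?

Execution (87) > Innovation (78), so Innovation counts as 87.
Presentation score 52 < 60: minimum not met.
Weighted total:
  Technical merit 82 × 0.08 = 6.56
  Innovation 87 × 0.31 = 26.97
  Artistic impression 50 × 0.1 = 5
  Execution 87 × 0.05 = 4.35
  Craftsmanship 85 × 0.15 = 12.75
  Presentation 52 × 0.22 = 11.44
  Originality 40 × 0.09 = 3.6
Sum = 70.67
Because the Presentation minimum was not met, the result is Fail.

Fail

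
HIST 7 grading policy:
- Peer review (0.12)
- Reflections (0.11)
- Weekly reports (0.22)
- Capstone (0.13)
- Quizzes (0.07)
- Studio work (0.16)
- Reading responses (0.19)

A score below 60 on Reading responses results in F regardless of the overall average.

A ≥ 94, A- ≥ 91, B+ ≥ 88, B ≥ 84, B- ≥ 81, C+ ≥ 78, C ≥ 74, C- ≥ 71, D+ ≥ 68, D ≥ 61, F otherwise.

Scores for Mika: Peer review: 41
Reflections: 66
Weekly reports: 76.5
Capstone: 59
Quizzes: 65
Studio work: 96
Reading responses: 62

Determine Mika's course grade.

D+

Reading responses score 62 ≥ 60: minimum met.
Weighted total:
  Peer review 41 × 0.12 = 4.92
  Reflections 66 × 0.11 = 7.26
  Weekly reports 76.5 × 0.22 = 16.83
  Capstone 59 × 0.13 = 7.67
  Quizzes 65 × 0.07 = 4.55
  Studio work 96 × 0.16 = 15.36
  Reading responses 62 × 0.19 = 11.78
Sum = 68.37
68.37 is ≥ 68 and < 71 → D+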